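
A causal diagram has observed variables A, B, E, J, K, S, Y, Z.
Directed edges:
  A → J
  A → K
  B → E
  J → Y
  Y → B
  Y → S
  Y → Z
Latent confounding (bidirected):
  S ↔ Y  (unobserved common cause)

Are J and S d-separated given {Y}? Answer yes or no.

No — J and S are d-connected given {Y}.

Bayes-Ball from J | {Y} reaches {A,K,S}.
S ∈ reach(J|{Y}) ⇒ J ⊥̸ S | {Y}.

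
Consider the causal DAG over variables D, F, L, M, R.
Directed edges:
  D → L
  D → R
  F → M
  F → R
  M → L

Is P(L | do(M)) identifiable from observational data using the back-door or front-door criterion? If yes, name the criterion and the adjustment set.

P(L|do(M)): backdoor, adjust for ∅.

desc(M)\{M}={L}; candidates ⊆ {D,F,R}.
∅: M⊥L given ∅ in G with M→· removed — back-door holds.
P(L|do(M)) = P(L|M) — no adjustment needed.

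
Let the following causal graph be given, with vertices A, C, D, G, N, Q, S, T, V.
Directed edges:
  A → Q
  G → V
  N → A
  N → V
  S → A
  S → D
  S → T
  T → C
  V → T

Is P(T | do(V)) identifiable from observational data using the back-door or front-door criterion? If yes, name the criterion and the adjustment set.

P(T|do(V)): backdoor, adjust for ∅.

desc(V)\{V}={C,T}; candidates ⊆ {A,D,G,N,Q,S}.
∅: V⊥T given ∅ in G with V→· removed — back-door holds.
P(T|do(V)) = P(T|V) — no adjustment needed.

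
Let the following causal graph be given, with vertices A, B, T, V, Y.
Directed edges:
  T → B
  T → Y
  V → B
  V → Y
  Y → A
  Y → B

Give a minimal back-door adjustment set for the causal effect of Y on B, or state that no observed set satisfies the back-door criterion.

Y→B: minimal back-door set {T, V}.

desc(Y)\{Y}={A,B}; candidates ⊆ {T,V}.
size 0: {}; under {} Y still reaches {B,T,V} ∋ B.
size 1: {T}, {V}; under {T} Y still reaches {B,V} ∋ B.
{T,V}: Y⊥B given {T,V} in G with Y→· removed — back-door holds.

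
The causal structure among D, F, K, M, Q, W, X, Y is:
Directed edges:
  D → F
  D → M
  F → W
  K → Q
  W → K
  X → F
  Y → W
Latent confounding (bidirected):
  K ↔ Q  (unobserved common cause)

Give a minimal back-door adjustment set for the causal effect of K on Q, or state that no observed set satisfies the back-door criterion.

desc(K)\{K}={Q}; candidates ⊆ {D,F,M,W,X,Y}.
K↔Q: latent back-door arc(s) into K.
size 0: {}; under {} K still reaches {D,F,M,Q,W,X,Y} ∋ Q.
size 1: {D}, {F}, {M} …(+3); under {D} K still reaches {F,Q,W,X,Y} ∋ Q.
size 2: {D,F}, {D,M}, {D,W} …(+12); under {D,F} K still reaches {Q,W,Y} ∋ Q.
K↔Q cannot be blocked by any observed set — no back-door set.

K→Q: no observed back-door set.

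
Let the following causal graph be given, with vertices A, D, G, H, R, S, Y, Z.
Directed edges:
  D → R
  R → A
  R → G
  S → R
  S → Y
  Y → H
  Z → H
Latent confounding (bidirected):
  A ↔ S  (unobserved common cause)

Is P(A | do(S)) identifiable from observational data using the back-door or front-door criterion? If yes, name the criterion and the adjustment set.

desc(S)\{S}={A,G,H,R,Y}; candidates ⊆ {D,Z}.
S↔A: latent back-door arc(s) into S.
size 0: {}; under {} S still reaches {A} ∋ A.
size 1: {D}, {Z}; under {D} S still reaches {A} ∋ A.
size 2: {D,Z}; under {D,Z} S still reaches {A} ∋ A.
S↔A cannot be blocked by any observed set — no back-door set.
{R}: (i) intercepts every directed S→A path; (ii) no back-door S→{R}; (iii) {S} blocks every back-door {R}→A. Front-door holds.
P(A|do(S)) = Σ_{R} P(R|S) Σ_{S'} P(A|R,S')P(S').

P(A|do(S)): frontdoor, adjust for {R}.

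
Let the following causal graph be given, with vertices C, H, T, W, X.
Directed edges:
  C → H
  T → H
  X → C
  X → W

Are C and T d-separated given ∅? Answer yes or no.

Bayes-Ball from C | ∅ reaches {H,W,X}.
T ∉ reach(C|∅) ⇒ C ⊥ T | ∅.

Yes — C ⊥ T | ∅.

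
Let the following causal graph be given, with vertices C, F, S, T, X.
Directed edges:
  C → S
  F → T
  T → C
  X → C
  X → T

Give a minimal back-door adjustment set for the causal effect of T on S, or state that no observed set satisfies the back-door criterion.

desc(T)\{T}={C,S}; candidates ⊆ {F,X}.
size 0: {}; under {} T still reaches {C,F,S,X} ∋ S.
{X}: T⊥S given {X} in G with T→· removed — back-door holds.

T→S: minimal back-door set {X}.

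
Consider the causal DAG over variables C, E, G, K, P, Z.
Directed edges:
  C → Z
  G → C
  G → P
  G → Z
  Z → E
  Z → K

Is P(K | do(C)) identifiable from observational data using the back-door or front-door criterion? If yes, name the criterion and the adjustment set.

desc(C)\{C}={E,K,Z}; candidates ⊆ {G,P}.
size 0: {}; under {} C still reaches {E,G,K,P,Z} ∋ K.
{G}: C⊥K given {G} in G with C→· removed — back-door holds.
P(K|do(C)) = Σ_{G} P(K|C,G)·P(G).

P(K|do(C)): backdoor, adjust for {G}.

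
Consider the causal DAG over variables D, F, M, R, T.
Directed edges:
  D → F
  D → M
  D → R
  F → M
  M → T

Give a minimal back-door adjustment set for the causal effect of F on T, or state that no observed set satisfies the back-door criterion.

F→T: minimal back-door set {D}.

desc(F)\{F}={M,T}; candidates ⊆ {D,R}.
size 0: {}; under {} F still reaches {D,M,R,T} ∋ T.
{D}: F⊥T given {D} in G with F→· removed — back-door holds.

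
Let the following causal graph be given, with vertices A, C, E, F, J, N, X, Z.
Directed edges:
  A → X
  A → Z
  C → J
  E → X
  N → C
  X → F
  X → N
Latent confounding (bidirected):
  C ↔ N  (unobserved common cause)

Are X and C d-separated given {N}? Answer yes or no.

Bayes-Ball from X | {N} reaches {A,C,E,F,J,Z}.
C ∈ reach(X|{N}) ⇒ X ⊥̸ C | {N}.

No — X and C are d-connected given {N}.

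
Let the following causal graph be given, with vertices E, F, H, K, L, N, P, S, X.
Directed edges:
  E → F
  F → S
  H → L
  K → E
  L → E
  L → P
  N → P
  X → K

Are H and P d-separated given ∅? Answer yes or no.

No — H and P are d-connected given ∅.

Bayes-Ball from H | ∅ reaches {E,F,L,P,S}.
P ∈ reach(H|∅) ⇒ H ⊥̸ P | ∅.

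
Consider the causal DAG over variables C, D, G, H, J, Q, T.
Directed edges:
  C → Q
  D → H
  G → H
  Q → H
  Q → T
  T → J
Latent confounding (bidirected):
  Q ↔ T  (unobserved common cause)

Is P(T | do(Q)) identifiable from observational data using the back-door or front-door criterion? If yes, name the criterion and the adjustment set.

P(T|do(Q)): not identifiable (no BD/FD set).

desc(Q)\{Q}={H,J,T}; candidates ⊆ {C,D,G}.
Q↔T: latent back-door arc(s) into Q.
size 0: {}; under {} Q still reaches {C,J,T} ∋ T.
size 1: {C}, {D}, {G}; under {C} Q still reaches {J,T} ∋ T.
size 2: {C,D}, {C,G}, {D,G}; under {C,D} Q still reaches {J,T} ∋ T.
Q↔T cannot be blocked by any observed set — no back-door set.
No mediator lies on a directed Q→…→T path.
Neither criterion identifies P(T|do(Q)) in this graph.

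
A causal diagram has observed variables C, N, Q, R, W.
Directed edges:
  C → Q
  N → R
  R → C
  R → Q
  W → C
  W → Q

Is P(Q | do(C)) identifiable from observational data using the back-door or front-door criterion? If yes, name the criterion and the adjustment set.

desc(C)\{C}={Q}; candidates ⊆ {N,R,W}.
size 0: {}; under {} C still reaches {N,Q,R,W} ∋ Q.
size 1: {N}, {R}, {W}; under {N} C still reaches {Q,R,W} ∋ Q.
{R,W}: C⊥Q given {R,W} in G with C→· removed — back-door holds.
P(Q|do(C)) = Σ_{R,W} P(Q|C,R,W)·P(R,W).

P(Q|do(C)): backdoor, adjust for {R, W}.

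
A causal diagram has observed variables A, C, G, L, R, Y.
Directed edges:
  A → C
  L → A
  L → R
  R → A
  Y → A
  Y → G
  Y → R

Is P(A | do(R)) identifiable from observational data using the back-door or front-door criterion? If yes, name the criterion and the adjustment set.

desc(R)\{R}={A,C}; candidates ⊆ {G,L,Y}.
size 0: {}; under {} R still reaches {A,C,G,L,Y} ∋ A.
size 1: {G}, {L}, {Y}; under {G} R still reaches {A,C,L,Y} ∋ A.
{L,Y}: R⊥A given {L,Y} in G with R→· removed — back-door holds.
P(A|do(R)) = Σ_{L,Y} P(A|R,L,Y)·P(L,Y).

P(A|do(R)): backdoor, adjust for {L, Y}.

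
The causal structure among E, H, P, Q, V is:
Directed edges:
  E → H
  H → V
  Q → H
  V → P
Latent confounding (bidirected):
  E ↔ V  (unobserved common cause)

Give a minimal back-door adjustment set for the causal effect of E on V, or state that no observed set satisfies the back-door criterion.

E→V: no observed back-door set.

desc(E)\{E}={H,P,V}; candidates ⊆ {Q}.
E↔V: latent back-door arc(s) into E.
size 0: {}; under {} E still reaches {P,V} ∋ V.
size 1: {Q}; under {Q} E still reaches {P,V} ∋ V.
E↔V cannot be blocked by any observed set — no back-door set.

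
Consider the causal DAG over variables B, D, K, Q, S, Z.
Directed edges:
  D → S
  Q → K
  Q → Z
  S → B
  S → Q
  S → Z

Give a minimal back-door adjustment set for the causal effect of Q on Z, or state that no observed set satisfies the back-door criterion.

Q→Z: minimal back-door set {S}.

desc(Q)\{Q}={K,Z}; candidates ⊆ {B,D,S}.
size 0: {}; under {} Q still reaches {B,D,S,Z} ∋ Z.
{S}: Q⊥Z given {S} in G with Q→· removed — back-door holds.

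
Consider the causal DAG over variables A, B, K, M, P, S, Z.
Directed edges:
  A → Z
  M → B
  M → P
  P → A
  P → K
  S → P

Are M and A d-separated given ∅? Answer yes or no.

No — M and A are d-connected given ∅.

Bayes-Ball from M | ∅ reaches {A,B,K,P,Z}.
A ∈ reach(M|∅) ⇒ M ⊥̸ A | ∅.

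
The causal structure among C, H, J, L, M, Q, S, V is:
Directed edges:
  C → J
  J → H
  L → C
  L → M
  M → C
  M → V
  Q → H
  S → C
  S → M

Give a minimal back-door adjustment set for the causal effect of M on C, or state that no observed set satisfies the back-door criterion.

desc(M)\{M}={C,H,J,V}; candidates ⊆ {L,Q,S}.
size 0: {}; under {} M still reaches {C,H,J,L,S} ∋ C.
size 1: {L}, {Q}, {S}; under {L} M still reaches {C,H,J,S} ∋ C.
{L,S}: M⊥C given {L,S} in G with M→· removed — back-door holds.

M→C: minimal back-door set {L, S}.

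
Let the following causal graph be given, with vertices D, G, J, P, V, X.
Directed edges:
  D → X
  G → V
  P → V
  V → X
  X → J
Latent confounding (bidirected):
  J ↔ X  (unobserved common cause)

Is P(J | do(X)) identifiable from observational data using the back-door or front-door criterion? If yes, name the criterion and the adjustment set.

desc(X)\{X}={J}; candidates ⊆ {D,G,P,V}.
X↔J: latent back-door arc(s) into X.
size 0: {}; under {} X still reaches {D,G,J,P,V} ∋ J.
size 1: {D}, {G}, {P} …(+1); under {D} X still reaches {G,J,P,V} ∋ J.
size 2: {D,G}, {D,P}, {D,V} …(+3); under {D,G} X still reaches {J,P,V} ∋ J.
X↔J cannot be blocked by any observed set — no back-door set.
No mediator lies on a directed X→…→J path.
Neither criterion identifies P(J|do(X)) in this graph.

P(J|do(X)): not identifiable (no BD/FD set).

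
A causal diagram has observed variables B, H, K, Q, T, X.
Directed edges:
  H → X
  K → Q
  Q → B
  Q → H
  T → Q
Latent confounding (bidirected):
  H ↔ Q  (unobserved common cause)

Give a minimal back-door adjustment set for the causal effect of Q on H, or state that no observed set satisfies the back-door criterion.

Q→H: no observed back-door set.

desc(Q)\{Q}={B,H,X}; candidates ⊆ {K,T}.
Q↔H: latent back-door arc(s) into Q.
size 0: {}; under {} Q still reaches {H,K,T,X} ∋ H.
size 1: {K}, {T}; under {K} Q still reaches {H,T,X} ∋ H.
size 2: {K,T}; under {K,T} Q still reaches {H,X} ∋ H.
Q↔H cannot be blocked by any observed set — no back-door set.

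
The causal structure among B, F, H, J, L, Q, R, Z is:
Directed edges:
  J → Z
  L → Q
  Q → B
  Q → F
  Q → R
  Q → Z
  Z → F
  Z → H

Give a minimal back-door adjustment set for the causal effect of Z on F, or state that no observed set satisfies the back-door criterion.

desc(Z)\{Z}={F,H}; candidates ⊆ {B,J,L,Q,R}.
size 0: {}; under {} Z still reaches {B,F,J,L,Q,R} ∋ F.
{Q}: Z⊥F given {Q} in G with Z→· removed — back-door holds.

Z→F: minimal back-door set {Q}.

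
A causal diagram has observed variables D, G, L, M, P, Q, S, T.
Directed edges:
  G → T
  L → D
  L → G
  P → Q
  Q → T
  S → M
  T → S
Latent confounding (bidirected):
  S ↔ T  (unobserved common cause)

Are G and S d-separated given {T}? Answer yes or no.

Bayes-Ball from G | {T} reaches {D,L,M,P,Q,S}.
S ∈ reach(G|{T}) ⇒ G ⊥̸ S | {T}.

No — G and S are d-connected given {T}.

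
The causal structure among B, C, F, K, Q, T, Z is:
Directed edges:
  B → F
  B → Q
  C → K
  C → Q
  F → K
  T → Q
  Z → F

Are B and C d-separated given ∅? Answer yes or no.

Yes — B ⊥ C | ∅.

Bayes-Ball from B | ∅ reaches {F,K,Q}.
C ∉ reach(B|∅) ⇒ B ⊥ C | ∅.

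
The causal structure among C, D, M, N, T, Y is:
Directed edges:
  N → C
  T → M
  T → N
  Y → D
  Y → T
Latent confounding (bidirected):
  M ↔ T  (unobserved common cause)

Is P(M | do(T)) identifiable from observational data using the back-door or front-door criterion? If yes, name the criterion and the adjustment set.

desc(T)\{T}={C,M,N}; candidates ⊆ {D,Y}.
T↔M: latent back-door arc(s) into T.
size 0: {}; under {} T still reaches {D,M,Y} ∋ M.
size 1: {D}, {Y}; under {D} T still reaches {M,Y} ∋ M.
size 2: {D,Y}; under {D,Y} T still reaches {M} ∋ M.
T↔M cannot be blocked by any observed set — no back-door set.
No mediator lies on a directed T→…→M path.
Neither criterion identifies P(M|do(T)) in this graph.

P(M|do(T)): not identifiable (no BD/FD set).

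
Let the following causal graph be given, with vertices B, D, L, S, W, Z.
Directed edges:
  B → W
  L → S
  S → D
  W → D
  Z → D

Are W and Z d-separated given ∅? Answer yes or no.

Yes — W ⊥ Z | ∅.

Bayes-Ball from W | ∅ reaches {B,D}.
Z ∉ reach(W|∅) ⇒ W ⊥ Z | ∅.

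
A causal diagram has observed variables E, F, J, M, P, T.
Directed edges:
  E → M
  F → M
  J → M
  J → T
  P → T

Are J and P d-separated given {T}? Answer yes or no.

Bayes-Ball from J | {T} reaches {M,P}.
P ∈ reach(J|{T}) ⇒ J ⊥̸ P | {T}.

No — J and P are d-connected given {T}.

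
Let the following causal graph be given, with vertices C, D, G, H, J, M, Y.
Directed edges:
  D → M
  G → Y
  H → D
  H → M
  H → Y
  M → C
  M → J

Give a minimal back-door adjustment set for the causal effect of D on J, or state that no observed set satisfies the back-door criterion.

desc(D)\{D}={C,J,M}; candidates ⊆ {G,H,Y}.
size 0: {}; under {} D still reaches {C,H,J,M,Y} ∋ J.
{H}: D⊥J given {H} in G with D→· removed — back-door holds.

D→J: minimal back-door set {H}.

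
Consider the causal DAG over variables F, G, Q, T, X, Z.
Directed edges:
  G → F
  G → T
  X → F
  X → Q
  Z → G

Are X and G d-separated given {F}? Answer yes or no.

No — X and G are d-connected given {F}.

Bayes-Ball from X | {F} reaches {G,Q,T,Z}.
G ∈ reach(X|{F}) ⇒ X ⊥̸ G | {F}.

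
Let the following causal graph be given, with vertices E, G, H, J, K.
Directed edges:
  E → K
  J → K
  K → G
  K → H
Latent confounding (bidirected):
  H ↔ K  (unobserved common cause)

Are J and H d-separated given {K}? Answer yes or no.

Bayes-Ball from J | {K} reaches {E,H}.
H ∈ reach(J|{K}) ⇒ J ⊥̸ H | {K}.

No — J and H are d-connected given {K}.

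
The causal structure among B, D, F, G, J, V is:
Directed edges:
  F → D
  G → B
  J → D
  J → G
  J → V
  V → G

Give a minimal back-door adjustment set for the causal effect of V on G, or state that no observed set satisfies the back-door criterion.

V→G: minimal back-door set {J}.

desc(V)\{V}={B,G}; candidates ⊆ {D,F,J}.
size 0: {}; under {} V still reaches {B,D,G,J} ∋ G.
{J}: V⊥G given {J} in G with V→· removed — back-door holds.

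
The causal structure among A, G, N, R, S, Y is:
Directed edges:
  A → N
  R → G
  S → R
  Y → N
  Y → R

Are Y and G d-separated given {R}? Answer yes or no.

Yes — Y ⊥ G | {R}.

Bayes-Ball from Y | {R} reaches {N,S}.
G ∉ reach(Y|{R}) ⇒ Y ⊥ G | {R}.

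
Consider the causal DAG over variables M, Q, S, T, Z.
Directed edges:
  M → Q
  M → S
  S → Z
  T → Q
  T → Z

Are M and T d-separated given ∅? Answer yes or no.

Yes — M ⊥ T | ∅.

Bayes-Ball from M | ∅ reaches {Q,S,Z}.
T ∉ reach(M|∅) ⇒ M ⊥ T | ∅.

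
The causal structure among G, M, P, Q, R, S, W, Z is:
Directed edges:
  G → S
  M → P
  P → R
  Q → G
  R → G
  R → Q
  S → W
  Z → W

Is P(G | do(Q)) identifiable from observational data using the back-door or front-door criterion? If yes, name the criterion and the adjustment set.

P(G|do(Q)): backdoor, adjust for {R}.

desc(Q)\{Q}={G,S,W}; candidates ⊆ {M,P,R,Z}.
size 0: {}; under {} Q still reaches {G,M,P,R,S,W} ∋ G.
{R}: Q⊥G given {R} in G with Q→· removed — back-door holds.
P(G|do(Q)) = Σ_{R} P(G|Q,R)·P(R).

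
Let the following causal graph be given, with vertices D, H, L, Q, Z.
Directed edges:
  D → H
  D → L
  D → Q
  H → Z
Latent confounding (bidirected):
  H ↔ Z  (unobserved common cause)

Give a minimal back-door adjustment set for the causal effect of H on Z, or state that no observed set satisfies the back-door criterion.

desc(H)\{H}={Z}; candidates ⊆ {D,L,Q}.
H↔Z: latent back-door arc(s) into H.
size 0: {}; under {} H still reaches {D,L,Q,Z} ∋ Z.
size 1: {D}, {L}, {Q}; under {D} H still reaches {Z} ∋ Z.
size 2: {D,L}, {D,Q}, {L,Q}; under {D,L} H still reaches {Z} ∋ Z.
H↔Z cannot be blocked by any observed set — no back-door set.

H→Z: no observed back-door set.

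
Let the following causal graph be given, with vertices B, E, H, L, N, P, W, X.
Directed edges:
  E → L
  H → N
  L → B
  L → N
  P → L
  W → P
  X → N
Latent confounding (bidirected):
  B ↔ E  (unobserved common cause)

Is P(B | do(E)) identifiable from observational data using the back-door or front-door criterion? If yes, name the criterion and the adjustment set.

P(B|do(E)): frontdoor, adjust for {L}.

desc(E)\{E}={B,L,N}; candidates ⊆ {H,P,W,X}.
E↔B: latent back-door arc(s) into E.
size 0: {}; under {} E still reaches {B} ∋ B.
size 1: {H}, {P}, {W} …(+1); under {H} E still reaches {B} ∋ B.
size 2: {H,P}, {H,W}, {H,X} …(+3); under {H,P} E still reaches {B} ∋ B.
E↔B cannot be blocked by any observed set — no back-door set.
{L}: (i) intercepts every directed E→B path; (ii) no back-door E→{L}; (iii) {E} blocks every back-door {L}→B. Front-door holds.
P(B|do(E)) = Σ_{L} P(L|E) Σ_{E'} P(B|L,E')P(E').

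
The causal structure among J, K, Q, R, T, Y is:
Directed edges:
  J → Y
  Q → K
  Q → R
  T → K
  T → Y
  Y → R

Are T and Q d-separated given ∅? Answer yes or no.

Yes — T ⊥ Q | ∅.

Bayes-Ball from T | ∅ reaches {K,R,Y}.
Q ∉ reach(T|∅) ⇒ T ⊥ Q | ∅.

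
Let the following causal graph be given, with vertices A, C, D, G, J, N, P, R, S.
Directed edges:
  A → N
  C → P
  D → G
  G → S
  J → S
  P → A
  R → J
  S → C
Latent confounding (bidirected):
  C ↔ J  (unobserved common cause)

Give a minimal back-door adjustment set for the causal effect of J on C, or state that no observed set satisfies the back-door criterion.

J→C: no observed back-door set.

desc(J)\{J}={A,C,N,P,S}; candidates ⊆ {D,G,R}.
J↔C: latent back-door arc(s) into J.
size 0: {}; under {} J still reaches {A,C,N,P,R} ∋ C.
size 1: {D}, {G}, {R}; under {D} J still reaches {A,C,N,P,R} ∋ C.
size 2: {D,G}, {D,R}, {G,R}; under {D,G} J still reaches {A,C,N,P,R} ∋ C.
J↔C cannot be blocked by any observed set — no back-door set.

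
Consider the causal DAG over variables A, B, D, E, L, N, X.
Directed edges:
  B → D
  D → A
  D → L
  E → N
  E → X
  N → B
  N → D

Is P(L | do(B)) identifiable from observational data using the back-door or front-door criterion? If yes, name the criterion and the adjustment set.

desc(B)\{B}={A,D,L}; candidates ⊆ {E,N,X}.
size 0: {}; under {} B still reaches {A,D,E,L,N,X} ∋ L.
{N}: B⊥L given {N} in G with B→· removed — back-door holds.
P(L|do(B)) = Σ_{N} P(L|B,N)·P(N).

P(L|do(B)): backdoor, adjust for {N}.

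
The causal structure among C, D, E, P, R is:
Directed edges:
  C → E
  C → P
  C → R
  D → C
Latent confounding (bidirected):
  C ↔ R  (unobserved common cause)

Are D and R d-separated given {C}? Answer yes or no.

No — D and R are d-connected given {C}.

Bayes-Ball from D | {C} reaches {R}.
R ∈ reach(D|{C}) ⇒ D ⊥̸ R | {C}.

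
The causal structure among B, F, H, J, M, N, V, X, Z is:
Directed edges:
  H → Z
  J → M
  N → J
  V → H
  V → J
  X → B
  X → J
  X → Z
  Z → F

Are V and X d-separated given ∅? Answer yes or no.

Bayes-Ball from V | ∅ reaches {F,H,J,M,Z}.
X ∉ reach(V|∅) ⇒ V ⊥ X | ∅.

Yes — V ⊥ X | ∅.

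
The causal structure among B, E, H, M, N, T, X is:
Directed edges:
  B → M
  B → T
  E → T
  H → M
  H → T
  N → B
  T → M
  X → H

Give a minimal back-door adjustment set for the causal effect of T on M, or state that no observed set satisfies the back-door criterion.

T→M: minimal back-door set {B, H}.

desc(T)\{T}={M}; candidates ⊆ {B,E,H,N,X}.
size 0: {}; under {} T still reaches {B,E,H,M,N,X} ∋ M.
size 1: {B}, {E}, {H} …(+2); under {B} T still reaches {E,H,M,X} ∋ M.
{B,H}: T⊥M given {B,H} in G with T→· removed — back-door holds.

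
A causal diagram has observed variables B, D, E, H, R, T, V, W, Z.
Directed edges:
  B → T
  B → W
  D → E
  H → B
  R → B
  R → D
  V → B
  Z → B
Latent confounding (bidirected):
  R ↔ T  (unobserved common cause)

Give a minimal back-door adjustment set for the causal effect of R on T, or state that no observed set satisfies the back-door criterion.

R→T: no observed back-door set.

desc(R)\{R}={B,D,E,T,W}; candidates ⊆ {H,V,Z}.
R↔T: latent back-door arc(s) into R.
size 0: {}; under {} R still reaches {T} ∋ T.
size 1: {H}, {V}, {Z}; under {H} R still reaches {T} ∋ T.
size 2: {H,V}, {H,Z}, {V,Z}; under {H,V} R still reaches {T} ∋ T.
R↔T cannot be blocked by any observed set — no back-door set.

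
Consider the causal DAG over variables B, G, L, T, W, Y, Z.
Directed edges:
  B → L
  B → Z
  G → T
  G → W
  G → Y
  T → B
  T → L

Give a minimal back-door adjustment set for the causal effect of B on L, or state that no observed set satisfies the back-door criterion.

B→L: minimal back-door set {T}.

desc(B)\{B}={L,Z}; candidates ⊆ {G,T,W,Y}.
size 0: {}; under {} B still reaches {G,L,T,W,Y} ∋ L.
{T}: B⊥L given {T} in G with B→· removed — back-door holds.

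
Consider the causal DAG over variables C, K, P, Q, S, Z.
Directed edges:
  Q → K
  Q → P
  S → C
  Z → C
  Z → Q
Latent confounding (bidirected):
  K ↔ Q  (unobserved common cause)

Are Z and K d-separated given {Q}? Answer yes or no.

No — Z and K are d-connected given {Q}.

Bayes-Ball from Z | {Q} reaches {C,K}.
K ∈ reach(Z|{Q}) ⇒ Z ⊥̸ K | {Q}.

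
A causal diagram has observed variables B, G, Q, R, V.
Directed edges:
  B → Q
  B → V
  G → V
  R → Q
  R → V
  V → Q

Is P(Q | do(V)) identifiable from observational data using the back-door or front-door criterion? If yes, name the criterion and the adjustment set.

P(Q|do(V)): backdoor, adjust for {B, R}.

desc(V)\{V}={Q}; candidates ⊆ {B,G,R}.
size 0: {}; under {} V still reaches {B,G,Q,R} ∋ Q.
size 1: {B}, {G}, {R}; under {B} V still reaches {G,Q,R} ∋ Q.
{B,R}: V⊥Q given {B,R} in G with V→· removed — back-door holds.
P(Q|do(V)) = Σ_{B,R} P(Q|V,B,R)·P(B,R).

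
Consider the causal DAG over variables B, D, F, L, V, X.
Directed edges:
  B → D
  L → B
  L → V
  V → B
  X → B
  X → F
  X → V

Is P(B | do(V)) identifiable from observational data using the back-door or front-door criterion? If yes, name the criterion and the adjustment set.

desc(V)\{V}={B,D}; candidates ⊆ {F,L,X}.
size 0: {}; under {} V still reaches {B,D,F,L,X} ∋ B.
size 1: {F}, {L}, {X}; under {F} V still reaches {B,D,L,X} ∋ B.
{L,X}: V⊥B given {L,X} in G with V→· removed — back-door holds.
P(B|do(V)) = Σ_{L,X} P(B|V,L,X)·P(L,X).

P(B|do(V)): backdoor, adjust for {L, X}.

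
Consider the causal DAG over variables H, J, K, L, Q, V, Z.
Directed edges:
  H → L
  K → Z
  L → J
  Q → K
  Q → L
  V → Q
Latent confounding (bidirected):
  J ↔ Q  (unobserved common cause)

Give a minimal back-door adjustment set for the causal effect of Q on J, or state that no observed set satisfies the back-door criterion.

desc(Q)\{Q}={J,K,L,Z}; candidates ⊆ {H,V}.
Q↔J: latent back-door arc(s) into Q.
size 0: {}; under {} Q still reaches {J,V} ∋ J.
size 1: {H}, {V}; under {H} Q still reaches {J,V} ∋ J.
size 2: {H,V}; under {H,V} Q still reaches {J} ∋ J.
Q↔J cannot be blocked by any observed set — no back-door set.

Q→J: no observed back-door set.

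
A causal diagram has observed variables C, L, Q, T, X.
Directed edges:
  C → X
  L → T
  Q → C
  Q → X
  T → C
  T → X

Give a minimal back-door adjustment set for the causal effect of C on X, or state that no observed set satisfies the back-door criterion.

desc(C)\{C}={X}; candidates ⊆ {L,Q,T}.
size 0: {}; under {} C still reaches {L,Q,T,X} ∋ X.
size 1: {L}, {Q}, {T}; under {L} C still reaches {Q,T,X} ∋ X.
{Q,T}: C⊥X given {Q,T} in G with C→· removed — back-door holds.

C→X: minimal back-door set {Q, T}.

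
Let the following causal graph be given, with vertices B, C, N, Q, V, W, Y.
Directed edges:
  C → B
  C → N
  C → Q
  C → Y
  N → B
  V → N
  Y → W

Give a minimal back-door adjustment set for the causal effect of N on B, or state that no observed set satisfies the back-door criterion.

N→B: minimal back-door set {C}.

desc(N)\{N}={B}; candidates ⊆ {C,Q,V,W,Y}.
size 0: {}; under {} N still reaches {B,C,Q,V,W,Y} ∋ B.
{C}: N⊥B given {C} in G with N→· removed — back-door holds.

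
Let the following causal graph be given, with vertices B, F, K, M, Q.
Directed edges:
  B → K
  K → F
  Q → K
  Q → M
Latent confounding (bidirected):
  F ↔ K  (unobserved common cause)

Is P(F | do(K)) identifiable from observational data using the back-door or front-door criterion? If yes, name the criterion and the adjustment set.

P(F|do(K)): not identifiable (no BD/FD set).

desc(K)\{K}={F}; candidates ⊆ {B,M,Q}.
K↔F: latent back-door arc(s) into K.
size 0: {}; under {} K still reaches {B,F,M,Q} ∋ F.
size 1: {B}, {M}, {Q}; under {B} K still reaches {F,M,Q} ∋ F.
size 2: {B,M}, {B,Q}, {M,Q}; under {B,M} K still reaches {F,Q} ∋ F.
K↔F cannot be blocked by any observed set — no back-door set.
No mediator lies on a directed K→…→F path.
Neither criterion identifies P(F|do(K)) in this graph.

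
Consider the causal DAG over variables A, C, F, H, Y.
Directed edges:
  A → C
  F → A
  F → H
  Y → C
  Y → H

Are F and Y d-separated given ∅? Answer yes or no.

Bayes-Ball from F | ∅ reaches {A,C,H}.
Y ∉ reach(F|∅) ⇒ F ⊥ Y | ∅.

Yes — F ⊥ Y | ∅.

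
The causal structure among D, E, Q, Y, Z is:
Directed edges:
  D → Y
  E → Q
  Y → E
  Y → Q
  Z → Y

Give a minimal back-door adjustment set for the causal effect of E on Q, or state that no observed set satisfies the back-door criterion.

E→Q: minimal back-door set {Y}.

desc(E)\{E}={Q}; candidates ⊆ {D,Y,Z}.
size 0: {}; under {} E still reaches {D,Q,Y,Z} ∋ Q.
{Y}: E⊥Q given {Y} in G with E→· removed — back-door holds.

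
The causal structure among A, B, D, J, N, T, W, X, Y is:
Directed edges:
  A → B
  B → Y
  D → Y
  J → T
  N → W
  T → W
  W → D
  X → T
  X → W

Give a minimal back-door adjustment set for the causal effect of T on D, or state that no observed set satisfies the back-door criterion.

T→D: minimal back-door set {X}.

desc(T)\{T}={D,W,Y}; candidates ⊆ {A,B,J,N,X}.
size 0: {}; under {} T still reaches {D,J,W,X,Y} ∋ D.
{X}: T⊥D given {X} in G with T→· removed — back-door holds.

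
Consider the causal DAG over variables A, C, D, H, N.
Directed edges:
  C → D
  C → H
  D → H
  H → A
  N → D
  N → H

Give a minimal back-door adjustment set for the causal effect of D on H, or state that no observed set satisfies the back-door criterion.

desc(D)\{D}={A,H}; candidates ⊆ {C,N}.
size 0: {}; under {} D still reaches {A,C,H,N} ∋ H.
size 1: {C}, {N}; under {C} D still reaches {A,H,N} ∋ H.
{C,N}: D⊥H given {C,N} in G with D→· removed — back-door holds.

D→H: minimal back-door set {C, N}.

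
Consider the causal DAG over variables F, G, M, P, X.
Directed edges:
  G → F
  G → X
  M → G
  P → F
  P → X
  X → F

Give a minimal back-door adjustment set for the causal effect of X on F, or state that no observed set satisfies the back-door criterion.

desc(X)\{X}={F}; candidates ⊆ {G,M,P}.
size 0: {}; under {} X still reaches {F,G,M,P} ∋ F.
size 1: {G}, {M}, {P}; under {G} X still reaches {F,P} ∋ F.
{G,P}: X⊥F given {G,P} in G with X→· removed — back-door holds.

X→F: minimal back-door set {G, P}.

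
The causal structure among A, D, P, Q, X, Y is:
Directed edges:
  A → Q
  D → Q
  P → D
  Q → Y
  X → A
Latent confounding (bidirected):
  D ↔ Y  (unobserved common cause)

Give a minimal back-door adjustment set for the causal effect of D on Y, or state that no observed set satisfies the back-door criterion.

desc(D)\{D}={Q,Y}; candidates ⊆ {A,P,X}.
D↔Y: latent back-door arc(s) into D.
size 0: {}; under {} D still reaches {P,Y} ∋ Y.
size 1: {A}, {P}, {X}; under {A} D still reaches {P,Y} ∋ Y.
size 2: {A,P}, {A,X}, {P,X}; under {A,P} D still reaches {Y} ∋ Y.
D↔Y cannot be blocked by any observed set — no back-door set.

D→Y: no observed back-door set.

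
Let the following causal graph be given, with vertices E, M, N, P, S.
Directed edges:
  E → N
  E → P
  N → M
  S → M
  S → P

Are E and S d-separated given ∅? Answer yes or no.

Yes — E ⊥ S | ∅.

Bayes-Ball from E | ∅ reaches {M,N,P}.
S ∉ reach(E|∅) ⇒ E ⊥ S | ∅.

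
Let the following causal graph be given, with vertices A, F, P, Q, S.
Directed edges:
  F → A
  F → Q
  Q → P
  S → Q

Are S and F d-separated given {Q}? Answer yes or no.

Bayes-Ball from S | {Q} reaches {A,F}.
F ∈ reach(S|{Q}) ⇒ S ⊥̸ F | {Q}.

No — S and F are d-connected given {Q}.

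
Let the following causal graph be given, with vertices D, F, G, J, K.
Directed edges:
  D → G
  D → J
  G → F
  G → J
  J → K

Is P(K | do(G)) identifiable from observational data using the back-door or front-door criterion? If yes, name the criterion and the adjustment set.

P(K|do(G)): backdoor, adjust for {D}.

desc(G)\{G}={F,J,K}; candidates ⊆ {D}.
size 0: {}; under {} G still reaches {D,J,K} ∋ K.
{D}: G⊥K given {D} in G with G→· removed — back-door holds.
P(K|do(G)) = Σ_{D} P(K|G,D)·P(D).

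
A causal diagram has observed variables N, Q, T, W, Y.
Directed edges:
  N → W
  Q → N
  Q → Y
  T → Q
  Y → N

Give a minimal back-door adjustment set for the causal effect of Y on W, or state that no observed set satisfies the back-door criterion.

Y→W: minimal back-door set {Q}.

desc(Y)\{Y}={N,W}; candidates ⊆ {Q,T}.
size 0: {}; under {} Y still reaches {N,Q,T,W} ∋ W.
{Q}: Y⊥W given {Q} in G with Y→· removed — back-door holds.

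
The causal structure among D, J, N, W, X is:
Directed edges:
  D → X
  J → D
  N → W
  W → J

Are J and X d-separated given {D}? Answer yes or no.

Bayes-Ball from J | {D} reaches {N,W}.
X ∉ reach(J|{D}) ⇒ J ⊥ X | {D}.

Yes — J ⊥ X | {D}.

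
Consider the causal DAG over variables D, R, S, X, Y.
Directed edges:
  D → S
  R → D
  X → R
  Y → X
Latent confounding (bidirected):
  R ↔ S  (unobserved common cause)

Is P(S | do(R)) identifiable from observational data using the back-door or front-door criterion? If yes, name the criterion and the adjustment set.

P(S|do(R)): frontdoor, adjust for {D}.

desc(R)\{R}={D,S}; candidates ⊆ {X,Y}.
R↔S: latent back-door arc(s) into R.
size 0: {}; under {} R still reaches {S,X,Y} ∋ S.
size 1: {X}, {Y}; under {X} R still reaches {S} ∋ S.
size 2: {X,Y}; under {X,Y} R still reaches {S} ∋ S.
R↔S cannot be blocked by any observed set — no back-door set.
{D}: (i) intercepts every directed R→S path; (ii) no back-door R→{D}; (iii) {R} blocks every back-door {D}→S. Front-door holds.
P(S|do(R)) = Σ_{D} P(D|R) Σ_{R'} P(S|D,R')P(R').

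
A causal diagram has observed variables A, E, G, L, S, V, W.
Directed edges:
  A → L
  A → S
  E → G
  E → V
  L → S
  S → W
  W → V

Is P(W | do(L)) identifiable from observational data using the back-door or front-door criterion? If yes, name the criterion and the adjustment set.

desc(L)\{L}={S,V,W}; candidates ⊆ {A,E,G}.
size 0: {}; under {} L still reaches {A,S,V,W} ∋ W.
{A}: L⊥W given {A} in G with L→· removed — back-door holds.
P(W|do(L)) = Σ_{A} P(W|L,A)·P(A).

P(W|do(L)): backdoor, adjust for {A}.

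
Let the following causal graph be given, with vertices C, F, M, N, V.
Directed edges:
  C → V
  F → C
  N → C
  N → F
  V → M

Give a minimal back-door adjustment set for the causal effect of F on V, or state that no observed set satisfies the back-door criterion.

desc(F)\{F}={C,M,V}; candidates ⊆ {N}.
size 0: {}; under {} F still reaches {C,M,N,V} ∋ V.
{N}: F⊥V given {N} in G with F→· removed — back-door holds.

F→V: minimal back-door set {N}.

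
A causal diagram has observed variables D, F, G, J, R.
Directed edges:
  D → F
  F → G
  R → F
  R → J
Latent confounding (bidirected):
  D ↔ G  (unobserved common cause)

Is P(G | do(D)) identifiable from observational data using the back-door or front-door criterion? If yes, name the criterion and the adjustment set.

desc(D)\{D}={F,G}; candidates ⊆ {J,R}.
D↔G: latent back-door arc(s) into D.
size 0: {}; under {} D still reaches {G} ∋ G.
size 1: {J}, {R}; under {J} D still reaches {G} ∋ G.
size 2: {J,R}; under {J,R} D still reaches {G} ∋ G.
D↔G cannot be blocked by any observed set — no back-door set.
{F}: (i) intercepts every directed D→G path; (ii) no back-door D→{F}; (iii) {D} blocks every back-door {F}→G. Front-door holds.
P(G|do(D)) = Σ_{F} P(F|D) Σ_{D'} P(G|F,D')P(D').

P(G|do(D)): frontdoor, adjust for {F}.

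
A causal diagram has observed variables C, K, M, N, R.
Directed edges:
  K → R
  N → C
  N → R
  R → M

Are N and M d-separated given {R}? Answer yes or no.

Bayes-Ball from N | {R} reaches {C,K}.
M ∉ reach(N|{R}) ⇒ N ⊥ M | {R}.

Yes — N ⊥ M | {R}.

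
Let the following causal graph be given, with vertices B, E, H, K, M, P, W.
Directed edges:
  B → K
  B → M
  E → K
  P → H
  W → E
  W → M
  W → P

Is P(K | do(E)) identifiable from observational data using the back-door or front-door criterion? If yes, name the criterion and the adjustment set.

desc(E)\{E}={K}; candidates ⊆ {B,H,M,P,W}.
∅: E⊥K given ∅ in G with E→· removed — back-door holds.
P(K|do(E)) = P(K|E) — no adjustment needed.

P(K|do(E)): backdoor, adjust for ∅.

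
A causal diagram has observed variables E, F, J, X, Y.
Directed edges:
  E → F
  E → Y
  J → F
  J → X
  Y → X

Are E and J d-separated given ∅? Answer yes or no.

Bayes-Ball from E | ∅ reaches {F,X,Y}.
J ∉ reach(E|∅) ⇒ E ⊥ J | ∅.

Yes — E ⊥ J | ∅.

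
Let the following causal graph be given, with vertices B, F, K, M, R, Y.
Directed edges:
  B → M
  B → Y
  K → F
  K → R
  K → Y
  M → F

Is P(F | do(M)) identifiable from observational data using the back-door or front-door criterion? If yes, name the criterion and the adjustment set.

P(F|do(M)): backdoor, adjust for ∅.

desc(M)\{M}={F}; candidates ⊆ {B,K,R,Y}.
∅: M⊥F given ∅ in G with M→· removed — back-door holds.
P(F|do(M)) = P(F|M) — no adjustment needed.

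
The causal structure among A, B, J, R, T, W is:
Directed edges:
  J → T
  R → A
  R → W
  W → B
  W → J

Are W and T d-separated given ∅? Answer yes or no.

Bayes-Ball from W | ∅ reaches {A,B,J,R,T}.
T ∈ reach(W|∅) ⇒ W ⊥̸ T | ∅.

No — W and T are d-connected given ∅.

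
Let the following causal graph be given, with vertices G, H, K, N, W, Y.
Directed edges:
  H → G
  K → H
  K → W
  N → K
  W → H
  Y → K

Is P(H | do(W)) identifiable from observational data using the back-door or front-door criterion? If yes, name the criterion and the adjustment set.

P(H|do(W)): backdoor, adjust for {K}.

desc(W)\{W}={G,H}; candidates ⊆ {K,N,Y}.
size 0: {}; under {} W still reaches {G,H,K,N,Y} ∋ H.
{K}: W⊥H given {K} in G with W→· removed — back-door holds.
P(H|do(W)) = Σ_{K} P(H|W,K)·P(K).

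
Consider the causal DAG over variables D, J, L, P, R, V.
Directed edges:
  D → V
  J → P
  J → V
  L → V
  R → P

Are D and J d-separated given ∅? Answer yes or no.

Bayes-Ball from D | ∅ reaches {V}.
J ∉ reach(D|∅) ⇒ D ⊥ J | ∅.

Yes — D ⊥ J | ∅.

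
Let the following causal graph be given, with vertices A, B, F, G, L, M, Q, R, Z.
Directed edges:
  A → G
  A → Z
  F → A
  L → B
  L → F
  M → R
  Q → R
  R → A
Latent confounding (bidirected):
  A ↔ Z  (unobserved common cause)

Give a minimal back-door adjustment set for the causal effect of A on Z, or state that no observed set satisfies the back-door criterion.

A→Z: no observed back-door set.

desc(A)\{A}={G,Z}; candidates ⊆ {B,F,L,M,Q,R}.
A↔Z: latent back-door arc(s) into A.
size 0: {}; under {} A still reaches {B,F,L,M,Q,R,Z} ∋ Z.
size 1: {B}, {F}, {L} …(+3); under {B} A still reaches {F,L,M,Q,R,Z} ∋ Z.
size 2: {B,F}, {B,L}, {B,M} …(+12); under {B,F} A still reaches {M,Q,R,Z} ∋ Z.
A↔Z cannot be blocked by any observed set — no back-door set.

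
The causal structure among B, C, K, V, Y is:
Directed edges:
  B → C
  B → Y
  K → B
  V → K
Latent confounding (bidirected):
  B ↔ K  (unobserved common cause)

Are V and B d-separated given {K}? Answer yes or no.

Bayes-Ball from V | {K} reaches {B,C,Y}.
B ∈ reach(V|{K}) ⇒ V ⊥̸ B | {K}.

No — V and B are d-connected given {K}.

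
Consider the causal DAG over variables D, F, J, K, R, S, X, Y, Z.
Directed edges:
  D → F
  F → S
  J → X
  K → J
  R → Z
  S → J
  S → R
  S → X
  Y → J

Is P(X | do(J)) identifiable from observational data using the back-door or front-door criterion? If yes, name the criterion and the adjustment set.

P(X|do(J)): backdoor, adjust for {S}.

desc(J)\{J}={X}; candidates ⊆ {D,F,K,R,S,Y,Z}.
size 0: {}; under {} J still reaches {D,F,K,R,S,X,Y,Z} ∋ X.
{S}: J⊥X given {S} in G with J→· removed — back-door holds.
P(X|do(J)) = Σ_{S} P(X|J,S)·P(S).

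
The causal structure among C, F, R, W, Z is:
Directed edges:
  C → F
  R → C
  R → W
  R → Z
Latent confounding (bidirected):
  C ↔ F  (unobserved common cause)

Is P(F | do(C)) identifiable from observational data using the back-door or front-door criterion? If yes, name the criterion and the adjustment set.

P(F|do(C)): not identifiable (no BD/FD set).

desc(C)\{C}={F}; candidates ⊆ {R,W,Z}.
C↔F: latent back-door arc(s) into C.
size 0: {}; under {} C still reaches {F,R,W,Z} ∋ F.
size 1: {R}, {W}, {Z}; under {R} C still reaches {F} ∋ F.
size 2: {R,W}, {R,Z}, {W,Z}; under {R,W} C still reaches {F} ∋ F.
C↔F cannot be blocked by any observed set — no back-door set.
No mediator lies on a directed C→…→F path.
Neither criterion identifies P(F|do(C)) in this graph.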